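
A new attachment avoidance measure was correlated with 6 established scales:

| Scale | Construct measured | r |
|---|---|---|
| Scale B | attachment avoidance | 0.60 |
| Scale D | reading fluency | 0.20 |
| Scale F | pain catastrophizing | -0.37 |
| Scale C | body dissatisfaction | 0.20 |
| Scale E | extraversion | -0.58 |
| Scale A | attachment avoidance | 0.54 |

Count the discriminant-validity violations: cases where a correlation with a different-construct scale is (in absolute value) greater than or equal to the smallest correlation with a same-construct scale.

1

Convergent (same construct = attachment avoidance): Scale B, Scale A.
Smallest convergent = 0.54. Discriminant |r|: 0.20, 0.37, 0.20, 0.58; count ≥ 0.54 → 1.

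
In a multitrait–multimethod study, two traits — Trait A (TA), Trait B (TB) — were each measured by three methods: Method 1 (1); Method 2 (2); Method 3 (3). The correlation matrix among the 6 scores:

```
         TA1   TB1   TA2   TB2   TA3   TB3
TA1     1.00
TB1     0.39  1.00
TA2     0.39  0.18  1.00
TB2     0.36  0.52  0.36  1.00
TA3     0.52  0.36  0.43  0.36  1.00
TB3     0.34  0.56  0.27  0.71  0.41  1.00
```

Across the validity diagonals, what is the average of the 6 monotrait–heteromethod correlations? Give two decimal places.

Convergent values: 0.39, 0.52, 0.43, 0.52, 0.56, 0.71; mean = 3.13/6 = 0.52.

0.52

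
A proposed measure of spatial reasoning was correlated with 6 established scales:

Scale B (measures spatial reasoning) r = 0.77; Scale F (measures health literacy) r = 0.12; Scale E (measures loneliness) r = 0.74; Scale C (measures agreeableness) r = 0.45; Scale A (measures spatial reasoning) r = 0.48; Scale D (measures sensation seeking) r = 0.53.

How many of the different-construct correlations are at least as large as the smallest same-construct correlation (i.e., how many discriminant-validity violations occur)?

Convergent (same construct = spatial reasoning): Scale B, Scale A.
Smallest convergent = 0.48. Discriminant values: 0.12, 0.74, 0.45, 0.53; count ≥ 0.48 → 2.

2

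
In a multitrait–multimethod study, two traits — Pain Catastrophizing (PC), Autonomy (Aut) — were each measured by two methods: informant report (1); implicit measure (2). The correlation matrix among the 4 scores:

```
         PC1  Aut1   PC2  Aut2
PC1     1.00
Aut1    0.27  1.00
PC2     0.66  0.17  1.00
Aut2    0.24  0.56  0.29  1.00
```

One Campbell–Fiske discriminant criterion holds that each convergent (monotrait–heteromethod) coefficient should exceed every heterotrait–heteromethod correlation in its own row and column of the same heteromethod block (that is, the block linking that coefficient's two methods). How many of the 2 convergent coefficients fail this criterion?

0

Each convergent coefficient versus the relevant comparison correlations:
PC (methods 1·2): 0.66 vs {0.24, 0.17} → pass.
Aut (methods 1·2): 0.56 vs {0.17, 0.24} → pass.
0 of 2 fail.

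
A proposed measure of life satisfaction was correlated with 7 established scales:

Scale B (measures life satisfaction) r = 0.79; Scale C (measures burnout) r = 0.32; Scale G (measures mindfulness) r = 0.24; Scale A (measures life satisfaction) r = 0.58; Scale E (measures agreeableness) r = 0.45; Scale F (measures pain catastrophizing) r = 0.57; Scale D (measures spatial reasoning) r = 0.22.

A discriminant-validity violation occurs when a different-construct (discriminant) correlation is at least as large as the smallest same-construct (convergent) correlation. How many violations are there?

Convergent (same construct = life satisfaction): Scale B, Scale A.
Smallest convergent = 0.58. Discriminant values: 0.32, 0.24, 0.45, 0.57, 0.22; count ≥ 0.58 → 0.

0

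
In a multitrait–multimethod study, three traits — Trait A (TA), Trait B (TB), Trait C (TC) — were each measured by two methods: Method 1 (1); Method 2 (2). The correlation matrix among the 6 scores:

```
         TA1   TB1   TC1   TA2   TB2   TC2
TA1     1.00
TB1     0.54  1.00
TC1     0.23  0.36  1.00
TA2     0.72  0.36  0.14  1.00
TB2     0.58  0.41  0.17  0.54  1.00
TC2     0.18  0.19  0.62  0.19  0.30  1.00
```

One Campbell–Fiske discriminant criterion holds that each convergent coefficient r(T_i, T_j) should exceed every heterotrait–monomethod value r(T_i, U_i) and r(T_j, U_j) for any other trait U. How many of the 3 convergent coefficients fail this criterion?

1

Convergent coefficients and their comparison sets:
TA (methods 1·2): 0.72 vs {0.54, 0.54, 0.23, 0.19} → pass.
TB (methods 1·2): 0.41 vs {0.54, 0.54, 0.36, 0.30} → fail.
TC (methods 1·2): 0.62 vs {0.23, 0.19, 0.36, 0.30} → pass.
1 of 3 fail.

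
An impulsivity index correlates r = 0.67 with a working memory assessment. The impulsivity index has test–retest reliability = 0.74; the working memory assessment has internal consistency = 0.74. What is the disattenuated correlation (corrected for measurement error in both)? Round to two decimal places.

r_true = r_obs / √(r_xx · r_yy) = 0.67 / √(0.74 × 0.74) = 0.67 / √0.5476 = 0.67 / 0.7400 ≈ 0.91.

0.91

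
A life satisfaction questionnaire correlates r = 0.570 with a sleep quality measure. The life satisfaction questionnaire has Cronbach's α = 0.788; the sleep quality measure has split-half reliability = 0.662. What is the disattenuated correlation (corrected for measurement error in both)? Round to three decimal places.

r_true = r_obs / √(r_xx · r_yy) = 0.570 / √(0.788 × 0.662) = 0.570 / √0.521656 = 0.570 / 0.7223 ≈ 0.789.

0.789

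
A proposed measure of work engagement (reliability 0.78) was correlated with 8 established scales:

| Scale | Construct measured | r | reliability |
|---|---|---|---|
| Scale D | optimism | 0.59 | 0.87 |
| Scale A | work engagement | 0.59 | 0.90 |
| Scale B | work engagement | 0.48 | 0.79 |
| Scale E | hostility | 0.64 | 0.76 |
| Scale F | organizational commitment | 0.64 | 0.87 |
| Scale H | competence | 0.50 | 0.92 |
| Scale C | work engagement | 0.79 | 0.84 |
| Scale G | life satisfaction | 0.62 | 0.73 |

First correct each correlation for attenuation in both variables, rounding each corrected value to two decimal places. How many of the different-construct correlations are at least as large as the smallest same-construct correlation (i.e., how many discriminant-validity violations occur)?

4

Disattenuated r (r / √(r_scale · r_new)):
  Scale D (disc): 0.59 / √(0.87·0.78) = 0.72
  Scale A (conv): 0.59 / √(0.90·0.78) = 0.70
  Scale B (conv): 0.48 / √(0.79·0.78) = 0.61
  Scale E (disc): 0.64 / √(0.76·0.78) = 0.83
  Scale F (disc): 0.64 / √(0.87·0.78) = 0.78
  Scale H (disc): 0.50 / √(0.92·0.78) = 0.59
  Scale C (conv): 0.79 / √(0.84·0.78) = 0.98
  Scale G (disc): 0.62 / √(0.73·0.78) = 0.82
Smallest convergent = 0.61. Discriminant values: 0.72, 0.83, 0.78, 0.59, 0.82; count ≥ 0.61 → 4.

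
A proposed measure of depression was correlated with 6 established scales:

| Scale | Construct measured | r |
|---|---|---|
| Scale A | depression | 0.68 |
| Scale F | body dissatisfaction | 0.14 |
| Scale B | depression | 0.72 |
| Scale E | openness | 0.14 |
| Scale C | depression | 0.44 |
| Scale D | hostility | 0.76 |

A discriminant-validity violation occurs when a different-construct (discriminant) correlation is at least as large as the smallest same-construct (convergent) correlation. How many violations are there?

Convergent (same construct = depression): Scale A, Scale B, Scale C.
Smallest convergent = 0.44. Discriminant values: 0.14, 0.14, 0.76; count ≥ 0.44 → 1.

1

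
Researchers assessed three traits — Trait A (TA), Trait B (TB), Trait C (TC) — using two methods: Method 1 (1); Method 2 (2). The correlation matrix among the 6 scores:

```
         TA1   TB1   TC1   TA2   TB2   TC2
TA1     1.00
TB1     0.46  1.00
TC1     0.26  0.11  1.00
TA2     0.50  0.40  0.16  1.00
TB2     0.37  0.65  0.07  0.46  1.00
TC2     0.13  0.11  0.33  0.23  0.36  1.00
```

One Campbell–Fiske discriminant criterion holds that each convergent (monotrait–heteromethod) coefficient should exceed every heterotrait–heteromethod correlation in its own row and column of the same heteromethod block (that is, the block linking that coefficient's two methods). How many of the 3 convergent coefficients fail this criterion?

Each convergent coefficient versus the relevant comparison correlations:
TA (methods 1·2): 0.50 vs {0.37, 0.40, 0.13, 0.16} → pass.
TB (methods 1·2): 0.65 vs {0.40, 0.37, 0.11, 0.07} → pass.
TC (methods 1·2): 0.33 vs {0.16, 0.13, 0.07, 0.11} → pass.
0 of 3 fail.

0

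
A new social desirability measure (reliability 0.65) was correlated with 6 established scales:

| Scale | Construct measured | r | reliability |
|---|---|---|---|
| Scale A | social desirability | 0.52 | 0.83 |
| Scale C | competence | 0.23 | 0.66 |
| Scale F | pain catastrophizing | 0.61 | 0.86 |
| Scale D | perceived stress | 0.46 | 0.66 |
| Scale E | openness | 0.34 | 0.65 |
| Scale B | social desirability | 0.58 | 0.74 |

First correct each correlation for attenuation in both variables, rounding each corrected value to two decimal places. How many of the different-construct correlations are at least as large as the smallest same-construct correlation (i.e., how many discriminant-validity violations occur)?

1

Disattenuated r (r / √(r_scale · r_new)):
  Scale A (conv): 0.52 / √(0.83·0.65) = 0.71
  Scale C (disc): 0.23 / √(0.66·0.65) = 0.35
  Scale F (disc): 0.61 / √(0.86·0.65) = 0.82
  Scale D (disc): 0.46 / √(0.66·0.65) = 0.70
  Scale E (disc): 0.34 / √(0.65·0.65) = 0.52
  Scale B (conv): 0.58 / √(0.74·0.65) = 0.84
Smallest convergent = 0.71. Discriminant values: 0.35, 0.82, 0.70, 0.52; count ≥ 0.71 → 1.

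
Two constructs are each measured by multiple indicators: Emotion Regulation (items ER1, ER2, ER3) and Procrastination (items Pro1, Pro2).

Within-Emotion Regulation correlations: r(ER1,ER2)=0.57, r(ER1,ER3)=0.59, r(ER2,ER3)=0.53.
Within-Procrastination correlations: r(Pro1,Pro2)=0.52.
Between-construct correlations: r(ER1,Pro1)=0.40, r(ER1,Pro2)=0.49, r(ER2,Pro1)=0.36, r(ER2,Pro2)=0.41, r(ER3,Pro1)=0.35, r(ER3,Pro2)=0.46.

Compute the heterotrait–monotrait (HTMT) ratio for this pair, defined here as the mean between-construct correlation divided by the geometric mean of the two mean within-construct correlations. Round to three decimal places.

Mean heterotrait r = 2.47/6 = 0.4117.
Mean within-ER = 1.69/3 = 0.5633; mean within-Pro = 0.52/1 = 0.5200.
Geometric mean = √(0.5633 × 0.5200) = 0.5412.
HTMT = 0.4117 / 0.5412 = 0.761.

0.761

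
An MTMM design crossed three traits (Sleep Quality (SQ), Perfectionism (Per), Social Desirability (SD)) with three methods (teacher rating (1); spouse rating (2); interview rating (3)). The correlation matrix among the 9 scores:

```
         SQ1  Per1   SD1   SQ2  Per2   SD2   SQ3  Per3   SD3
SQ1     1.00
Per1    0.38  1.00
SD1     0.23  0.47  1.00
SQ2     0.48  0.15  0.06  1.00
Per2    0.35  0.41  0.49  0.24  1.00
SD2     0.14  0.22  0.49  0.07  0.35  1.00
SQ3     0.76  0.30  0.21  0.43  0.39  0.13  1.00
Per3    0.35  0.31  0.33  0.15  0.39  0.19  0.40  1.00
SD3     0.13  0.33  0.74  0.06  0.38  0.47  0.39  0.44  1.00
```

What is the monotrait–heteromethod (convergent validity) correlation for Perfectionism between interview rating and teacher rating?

Same trait (Per), different methods: r(Per3, Per1) = 0.31.

0.31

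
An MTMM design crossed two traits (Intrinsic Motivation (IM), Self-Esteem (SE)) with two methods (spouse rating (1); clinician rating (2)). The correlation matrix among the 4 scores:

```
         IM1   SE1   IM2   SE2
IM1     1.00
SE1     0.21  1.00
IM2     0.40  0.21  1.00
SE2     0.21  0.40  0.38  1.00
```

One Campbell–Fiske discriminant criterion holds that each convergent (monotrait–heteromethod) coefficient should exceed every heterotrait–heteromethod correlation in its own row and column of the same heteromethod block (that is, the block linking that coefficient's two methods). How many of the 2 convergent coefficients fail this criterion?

0

Convergent coefficients and their comparison sets:
IM (methods 1·2): 0.40 vs {0.21, 0.21} → pass.
SE (methods 1·2): 0.40 vs {0.21, 0.21} → pass.
0 of 2 fail.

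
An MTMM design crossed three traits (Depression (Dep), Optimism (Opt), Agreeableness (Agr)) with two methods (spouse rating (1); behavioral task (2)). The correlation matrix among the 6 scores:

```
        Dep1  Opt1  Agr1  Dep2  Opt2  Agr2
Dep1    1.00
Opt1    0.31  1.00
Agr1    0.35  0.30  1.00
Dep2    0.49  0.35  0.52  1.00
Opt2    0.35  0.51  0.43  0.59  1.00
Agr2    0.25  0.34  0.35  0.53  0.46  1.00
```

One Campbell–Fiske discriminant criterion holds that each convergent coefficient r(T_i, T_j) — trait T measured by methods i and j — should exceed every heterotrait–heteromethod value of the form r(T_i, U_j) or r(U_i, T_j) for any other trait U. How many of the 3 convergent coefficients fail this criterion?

Convergent coefficients and their comparison sets:
Dep (methods 1·2): 0.49 vs {0.35, 0.35, 0.25, 0.52} → fail.
Opt (methods 1·2): 0.51 vs {0.35, 0.35, 0.34, 0.43} → pass.
Agr (methods 1·2): 0.35 vs {0.52, 0.25, 0.43, 0.34} → fail.
2 of 3 fail.

2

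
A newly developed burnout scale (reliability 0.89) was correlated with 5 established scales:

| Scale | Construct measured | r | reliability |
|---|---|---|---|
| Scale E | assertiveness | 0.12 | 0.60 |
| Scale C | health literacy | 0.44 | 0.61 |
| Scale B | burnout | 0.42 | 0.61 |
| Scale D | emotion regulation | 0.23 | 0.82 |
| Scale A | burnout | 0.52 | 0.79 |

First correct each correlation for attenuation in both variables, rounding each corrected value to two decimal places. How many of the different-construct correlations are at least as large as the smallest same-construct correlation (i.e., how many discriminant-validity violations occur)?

1

Disattenuated r (r / √(r_scale · r_new)):
  Scale E (disc): 0.12 / √(0.60·0.89) = 0.16
  Scale C (disc): 0.44 / √(0.61·0.89) = 0.60
  Scale B (conv): 0.42 / √(0.61·0.89) = 0.57
  Scale D (disc): 0.23 / √(0.82·0.89) = 0.27
  Scale A (conv): 0.52 / √(0.79·0.89) = 0.62
Smallest convergent = 0.57. Discriminant values: 0.16, 0.60, 0.27; count ≥ 0.57 → 1.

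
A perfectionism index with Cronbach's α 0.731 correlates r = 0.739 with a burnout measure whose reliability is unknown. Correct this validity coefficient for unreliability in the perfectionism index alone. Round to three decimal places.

Single correction: r_c = r_obs / √r_xx = 0.739 / √0.731 = 0.739 / 0.8550 ≈ 0.864.

0.864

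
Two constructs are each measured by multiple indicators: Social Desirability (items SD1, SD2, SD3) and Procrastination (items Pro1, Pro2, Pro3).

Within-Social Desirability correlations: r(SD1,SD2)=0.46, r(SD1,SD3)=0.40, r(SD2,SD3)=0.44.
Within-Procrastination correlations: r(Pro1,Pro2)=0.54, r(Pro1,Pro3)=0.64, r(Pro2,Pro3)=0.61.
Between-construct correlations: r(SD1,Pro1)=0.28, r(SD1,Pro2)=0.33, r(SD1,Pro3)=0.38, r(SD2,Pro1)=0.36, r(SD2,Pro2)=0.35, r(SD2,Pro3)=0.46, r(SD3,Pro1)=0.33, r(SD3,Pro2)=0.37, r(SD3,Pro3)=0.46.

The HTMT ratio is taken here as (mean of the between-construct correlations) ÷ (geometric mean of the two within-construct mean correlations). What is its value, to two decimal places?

Mean heterotrait r = 3.32/9 = 0.3689.
Mean within-SD = 1.30/3 = 0.4333; mean within-Pro = 1.79/3 = 0.5967.
Geometric mean = √(0.4333 × 0.5967) = 0.5085.
HTMT = 0.3689 / 0.5085 = 0.73.

0.73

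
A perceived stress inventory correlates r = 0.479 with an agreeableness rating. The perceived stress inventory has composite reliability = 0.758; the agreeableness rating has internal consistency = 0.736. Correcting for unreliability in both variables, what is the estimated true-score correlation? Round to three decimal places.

0.641

r_true = r_obs / √(r_xx · r_yy) = 0.479 / √(0.758 × 0.736) = 0.479 / √0.557888 = 0.479 / 0.7469 ≈ 0.641.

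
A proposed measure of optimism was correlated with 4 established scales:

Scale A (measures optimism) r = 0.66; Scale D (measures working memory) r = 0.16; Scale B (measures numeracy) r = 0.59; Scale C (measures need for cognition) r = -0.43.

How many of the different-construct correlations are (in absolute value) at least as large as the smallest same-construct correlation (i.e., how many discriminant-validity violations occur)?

Convergent (same construct = optimism): Scale A.
Smallest convergent = 0.66. Discriminant |r|: 0.16, 0.59, 0.43; count ≥ 0.66 → 0.

0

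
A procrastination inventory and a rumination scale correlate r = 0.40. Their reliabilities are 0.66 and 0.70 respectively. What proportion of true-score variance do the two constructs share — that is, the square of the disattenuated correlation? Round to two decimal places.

Disattenuated r = 0.40 / √(0.66 × 0.70) = 0.40 / 0.6797 = 0.5885.
Shared true-score variance = 0.5885² = 0.3463 ≈ 0.35.

0.35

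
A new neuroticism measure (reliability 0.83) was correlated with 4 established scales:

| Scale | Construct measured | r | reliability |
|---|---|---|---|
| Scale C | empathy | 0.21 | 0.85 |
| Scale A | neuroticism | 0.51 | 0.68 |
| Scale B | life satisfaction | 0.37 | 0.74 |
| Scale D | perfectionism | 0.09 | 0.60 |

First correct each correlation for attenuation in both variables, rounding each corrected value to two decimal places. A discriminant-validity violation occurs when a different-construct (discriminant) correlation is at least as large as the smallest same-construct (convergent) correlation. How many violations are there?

Disattenuated r (r / √(r_scale · r_new)):
  Scale C (disc): 0.21 / √(0.85·0.83) = 0.25
  Scale A (conv): 0.51 / √(0.68·0.83) = 0.68
  Scale B (disc): 0.37 / √(0.74·0.83) = 0.47
  Scale D (disc): 0.09 / √(0.60·0.83) = 0.13
Smallest convergent = 0.68. Discriminant values: 0.25, 0.47, 0.13; count ≥ 0.68 → 0.

0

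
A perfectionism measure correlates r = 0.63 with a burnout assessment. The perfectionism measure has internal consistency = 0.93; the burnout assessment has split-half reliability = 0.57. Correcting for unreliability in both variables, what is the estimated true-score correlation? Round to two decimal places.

r_true = r_obs / √(r_xx · r_yy) = 0.63 / √(0.93 × 0.57) = 0.63 / √0.5301 = 0.63 / 0.7281 ≈ 0.87.

0.87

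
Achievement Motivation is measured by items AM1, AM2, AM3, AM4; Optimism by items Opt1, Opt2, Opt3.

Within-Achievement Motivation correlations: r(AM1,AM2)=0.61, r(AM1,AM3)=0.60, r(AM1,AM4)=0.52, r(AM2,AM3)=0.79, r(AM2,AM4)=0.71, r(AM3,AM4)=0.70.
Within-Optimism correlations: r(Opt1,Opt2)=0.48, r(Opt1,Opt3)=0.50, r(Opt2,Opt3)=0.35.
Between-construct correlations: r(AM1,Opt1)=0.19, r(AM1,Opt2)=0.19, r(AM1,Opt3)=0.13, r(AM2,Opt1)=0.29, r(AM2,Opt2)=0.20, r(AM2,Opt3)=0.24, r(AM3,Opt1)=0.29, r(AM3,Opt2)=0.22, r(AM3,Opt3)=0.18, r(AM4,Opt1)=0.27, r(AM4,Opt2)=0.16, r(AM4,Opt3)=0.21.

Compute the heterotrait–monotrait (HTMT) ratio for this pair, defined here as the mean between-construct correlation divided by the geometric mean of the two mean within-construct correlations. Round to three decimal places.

Between-construct mean = 2.57/12 = 0.2142.
Mean within-AM = 3.93/6 = 0.6550; mean within-Opt = 1.33/3 = 0.4433.
Geometric mean = √(0.6550 × 0.4433) = 0.5389.
HTMT = 0.2142 / 0.5389 = 0.397.

0.397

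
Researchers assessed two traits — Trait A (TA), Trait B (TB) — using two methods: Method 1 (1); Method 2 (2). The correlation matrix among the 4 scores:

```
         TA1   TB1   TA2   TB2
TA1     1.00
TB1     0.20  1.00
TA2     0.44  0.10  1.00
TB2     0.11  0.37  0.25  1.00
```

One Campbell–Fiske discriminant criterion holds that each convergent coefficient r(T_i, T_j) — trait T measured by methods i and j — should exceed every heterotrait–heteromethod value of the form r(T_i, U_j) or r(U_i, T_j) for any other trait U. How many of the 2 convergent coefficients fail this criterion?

Checking each validity diagonal entry against its comparison values:
TA (methods 1·2): 0.44 vs {0.11, 0.10} → pass.
TB (methods 1·2): 0.37 vs {0.10, 0.11} → pass.
0 of 2 fail.

0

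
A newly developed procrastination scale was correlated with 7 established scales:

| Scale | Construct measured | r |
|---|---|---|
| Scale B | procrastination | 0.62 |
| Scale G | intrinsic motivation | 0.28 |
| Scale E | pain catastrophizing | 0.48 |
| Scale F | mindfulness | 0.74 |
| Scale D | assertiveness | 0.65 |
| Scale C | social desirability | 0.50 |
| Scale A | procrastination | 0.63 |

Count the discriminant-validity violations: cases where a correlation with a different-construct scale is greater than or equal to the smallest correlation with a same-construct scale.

2

Convergent (same construct = procrastination): Scale B, Scale A.
Smallest convergent = 0.62. Discriminant values: 0.28, 0.48, 0.74, 0.65, 0.50; count ≥ 0.62 → 2.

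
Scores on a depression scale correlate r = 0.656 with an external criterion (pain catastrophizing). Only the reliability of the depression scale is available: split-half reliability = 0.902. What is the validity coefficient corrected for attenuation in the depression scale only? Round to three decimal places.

Single correction: r_c = r_obs / √r_xx = 0.656 / √0.902 = 0.656 / 0.9497 ≈ 0.691.

0.691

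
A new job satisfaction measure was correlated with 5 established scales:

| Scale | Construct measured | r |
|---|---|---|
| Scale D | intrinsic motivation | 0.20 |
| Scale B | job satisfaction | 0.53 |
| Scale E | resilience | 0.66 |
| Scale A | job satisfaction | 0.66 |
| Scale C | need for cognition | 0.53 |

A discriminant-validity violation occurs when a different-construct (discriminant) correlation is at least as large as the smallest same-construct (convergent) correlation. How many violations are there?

2

Convergent (same construct = job satisfaction): Scale B, Scale A.
Smallest convergent = 0.53. Discriminant values: 0.20, 0.66, 0.53; count ≥ 0.53 → 2.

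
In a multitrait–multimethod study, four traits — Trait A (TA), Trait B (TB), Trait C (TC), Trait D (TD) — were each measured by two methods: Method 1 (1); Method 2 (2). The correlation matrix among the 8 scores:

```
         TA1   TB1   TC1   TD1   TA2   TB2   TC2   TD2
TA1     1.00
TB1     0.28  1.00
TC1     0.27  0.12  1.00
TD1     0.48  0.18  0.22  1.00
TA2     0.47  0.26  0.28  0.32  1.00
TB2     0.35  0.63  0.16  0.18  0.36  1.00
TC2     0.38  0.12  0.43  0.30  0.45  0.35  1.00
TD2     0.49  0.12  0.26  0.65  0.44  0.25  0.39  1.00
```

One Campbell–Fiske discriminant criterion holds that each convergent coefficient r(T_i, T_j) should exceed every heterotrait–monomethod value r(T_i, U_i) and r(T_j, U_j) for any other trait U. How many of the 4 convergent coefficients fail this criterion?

2

Each convergent coefficient versus the relevant comparison correlations:
TA (methods 1·2): 0.47 vs {0.28, 0.36, 0.27, 0.45, 0.48, 0.44} → fail.
TB (methods 1·2): 0.63 vs {0.28, 0.36, 0.12, 0.35, 0.18, 0.25} → pass.
TC (methods 1·2): 0.43 vs {0.27, 0.45, 0.12, 0.35, 0.22, 0.39} → fail.
TD (methods 1·2): 0.65 vs {0.48, 0.44, 0.18, 0.25, 0.22, 0.39} → pass.
2 of 4 fail.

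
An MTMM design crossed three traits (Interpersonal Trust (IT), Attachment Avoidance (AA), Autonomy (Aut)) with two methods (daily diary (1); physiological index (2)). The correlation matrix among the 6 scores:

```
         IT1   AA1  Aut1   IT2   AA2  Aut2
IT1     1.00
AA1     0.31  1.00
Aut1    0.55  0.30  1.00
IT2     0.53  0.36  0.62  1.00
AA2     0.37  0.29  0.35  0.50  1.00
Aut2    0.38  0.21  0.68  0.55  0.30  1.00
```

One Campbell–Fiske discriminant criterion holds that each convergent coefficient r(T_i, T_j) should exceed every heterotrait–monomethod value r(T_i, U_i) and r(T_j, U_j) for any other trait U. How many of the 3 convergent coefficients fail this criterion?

Convergent coefficients and their comparison sets:
IT (methods 1·2): 0.53 vs {0.31, 0.50, 0.55, 0.55} → fail.
AA (methods 1·2): 0.29 vs {0.31, 0.50, 0.30, 0.30} → fail.
Aut (methods 1·2): 0.68 vs {0.55, 0.55, 0.30, 0.30} → pass.
2 of 3 fail.

2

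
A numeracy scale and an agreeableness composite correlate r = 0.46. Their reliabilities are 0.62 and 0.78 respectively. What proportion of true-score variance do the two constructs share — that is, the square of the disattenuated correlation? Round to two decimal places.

Disattenuated r = 0.46 / √(0.62 × 0.78) = 0.46 / 0.6954 = 0.6615.
Shared true-score variance = 0.6615² = 0.4376 ≈ 0.44.

0.44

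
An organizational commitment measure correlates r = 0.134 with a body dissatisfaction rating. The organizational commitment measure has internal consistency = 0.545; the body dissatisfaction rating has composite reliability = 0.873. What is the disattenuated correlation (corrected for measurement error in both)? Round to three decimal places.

r_true = r_obs / √(r_xx · r_yy) = 0.134 / √(0.545 × 0.873) = 0.134 / √0.475785 = 0.134 / 0.6898 ≈ 0.194.

0.194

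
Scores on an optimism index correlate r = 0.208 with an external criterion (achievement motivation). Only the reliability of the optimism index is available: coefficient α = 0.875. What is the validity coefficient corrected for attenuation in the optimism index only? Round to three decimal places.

Single correction: r_c = r_obs / √r_xx = 0.208 / √0.875 = 0.208 / 0.9354 ≈ 0.222.

0.222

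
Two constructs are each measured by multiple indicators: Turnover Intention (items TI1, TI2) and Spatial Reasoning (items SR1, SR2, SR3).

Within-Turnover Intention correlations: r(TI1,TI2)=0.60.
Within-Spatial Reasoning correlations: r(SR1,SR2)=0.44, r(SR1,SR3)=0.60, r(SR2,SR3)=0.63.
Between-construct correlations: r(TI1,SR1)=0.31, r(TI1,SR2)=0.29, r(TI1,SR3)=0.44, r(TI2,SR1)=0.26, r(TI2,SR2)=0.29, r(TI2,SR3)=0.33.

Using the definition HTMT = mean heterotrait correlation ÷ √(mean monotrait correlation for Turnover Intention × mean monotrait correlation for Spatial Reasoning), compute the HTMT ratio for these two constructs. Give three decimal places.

Mean heterotrait r = 1.92/6 = 0.3200.
Mean within-TI = 0.60/1 = 0.6000; mean within-SR = 1.67/3 = 0.5567.
Geometric mean = √(0.6000 × 0.5567) = 0.5779.
HTMT = 0.3200 / 0.5779 = 0.554.

0.554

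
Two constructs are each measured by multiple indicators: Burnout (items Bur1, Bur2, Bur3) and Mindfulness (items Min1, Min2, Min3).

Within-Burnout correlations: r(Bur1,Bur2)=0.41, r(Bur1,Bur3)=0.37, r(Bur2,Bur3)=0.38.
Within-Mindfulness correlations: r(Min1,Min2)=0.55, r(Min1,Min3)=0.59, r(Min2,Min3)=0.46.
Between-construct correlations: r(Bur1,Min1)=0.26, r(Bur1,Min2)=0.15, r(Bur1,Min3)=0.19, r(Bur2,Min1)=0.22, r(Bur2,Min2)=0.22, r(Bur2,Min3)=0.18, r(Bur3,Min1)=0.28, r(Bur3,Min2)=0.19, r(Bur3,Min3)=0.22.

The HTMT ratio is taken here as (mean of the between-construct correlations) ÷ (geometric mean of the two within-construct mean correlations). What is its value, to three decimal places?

0.467

Between-construct mean = 1.91/9 = 0.2122.
Mean within-Bur = 1.16/3 = 0.3867; mean within-Min = 1.60/3 = 0.5333.
Geometric mean = √(0.3867 × 0.5333) = 0.4541.
HTMT = 0.2122 / 0.4541 = 0.467.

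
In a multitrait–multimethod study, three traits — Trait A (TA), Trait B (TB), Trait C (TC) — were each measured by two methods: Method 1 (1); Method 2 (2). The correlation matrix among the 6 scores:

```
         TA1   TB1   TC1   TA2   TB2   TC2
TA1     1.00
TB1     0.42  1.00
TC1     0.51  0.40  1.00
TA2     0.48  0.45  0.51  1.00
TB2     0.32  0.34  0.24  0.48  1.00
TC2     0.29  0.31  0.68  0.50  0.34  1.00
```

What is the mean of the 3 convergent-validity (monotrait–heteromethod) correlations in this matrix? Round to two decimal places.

0.50

Convergent values: 0.48, 0.34, 0.68; mean = 1.50/3 = 0.50.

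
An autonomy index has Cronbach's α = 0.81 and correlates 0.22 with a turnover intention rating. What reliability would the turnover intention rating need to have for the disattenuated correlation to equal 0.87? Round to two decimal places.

r_true = r_obs / √(r_xx · r_yy) ⇒ 0.87 = 0.22 / √(0.81 · r_yy).
√(0.81 · r_yy) = 0.22 / 0.87 = 0.2529; 0.81 · r_yy = 0.0640; r_yy = 0.0640 / 0.81 ≈ 0.08.

0.08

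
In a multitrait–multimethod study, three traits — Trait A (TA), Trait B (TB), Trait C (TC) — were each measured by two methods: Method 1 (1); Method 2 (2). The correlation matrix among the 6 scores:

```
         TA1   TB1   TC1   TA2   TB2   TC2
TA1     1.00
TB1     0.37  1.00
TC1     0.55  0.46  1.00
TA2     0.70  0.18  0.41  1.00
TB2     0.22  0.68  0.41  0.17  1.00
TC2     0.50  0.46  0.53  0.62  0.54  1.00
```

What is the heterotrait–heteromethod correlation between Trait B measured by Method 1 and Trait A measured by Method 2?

0.18

Different traits and methods: r(TB1, TA2) = 0.18.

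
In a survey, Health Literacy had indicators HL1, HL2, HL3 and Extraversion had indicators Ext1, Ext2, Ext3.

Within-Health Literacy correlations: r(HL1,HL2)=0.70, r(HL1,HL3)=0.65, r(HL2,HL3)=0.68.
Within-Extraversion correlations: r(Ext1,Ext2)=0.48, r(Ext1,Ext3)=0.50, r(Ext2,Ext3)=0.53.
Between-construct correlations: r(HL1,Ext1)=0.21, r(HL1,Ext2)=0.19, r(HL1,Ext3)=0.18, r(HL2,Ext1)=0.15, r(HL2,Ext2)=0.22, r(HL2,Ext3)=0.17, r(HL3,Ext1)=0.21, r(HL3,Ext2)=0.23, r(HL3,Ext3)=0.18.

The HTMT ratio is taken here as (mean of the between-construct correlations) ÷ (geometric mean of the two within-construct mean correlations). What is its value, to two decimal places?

0.33

Mean between = 1.74/9 = 0.1933.
Mean within-HL = 2.03/3 = 0.6767; mean within-Ext = 1.51/3 = 0.5033.
Geometric mean = √(0.6767 × 0.5033) = 0.5836.
HTMT = 0.1933 / 0.5836 = 0.33.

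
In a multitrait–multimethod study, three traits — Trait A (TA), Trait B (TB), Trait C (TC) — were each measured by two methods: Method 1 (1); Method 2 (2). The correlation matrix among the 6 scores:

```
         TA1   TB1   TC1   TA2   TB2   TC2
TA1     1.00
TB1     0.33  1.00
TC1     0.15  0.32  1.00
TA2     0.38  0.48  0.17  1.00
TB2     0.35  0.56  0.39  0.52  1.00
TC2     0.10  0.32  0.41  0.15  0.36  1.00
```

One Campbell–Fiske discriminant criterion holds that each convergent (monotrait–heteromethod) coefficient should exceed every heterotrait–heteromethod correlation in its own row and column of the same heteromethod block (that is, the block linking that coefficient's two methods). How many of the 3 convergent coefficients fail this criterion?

Checking each validity diagonal entry against its comparison values:
TA (methods 1·2): 0.38 vs {0.35, 0.48, 0.10, 0.17} → fail.
TB (methods 1·2): 0.56 vs {0.48, 0.35, 0.32, 0.39} → pass.
TC (methods 1·2): 0.41 vs {0.17, 0.10, 0.39, 0.32} → pass.
1 of 3 fail.

1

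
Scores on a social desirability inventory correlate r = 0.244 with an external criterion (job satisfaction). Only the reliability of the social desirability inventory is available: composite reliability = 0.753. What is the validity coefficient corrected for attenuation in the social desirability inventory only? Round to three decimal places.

0.281

Single correction: r_c = r_obs / √r_xx = 0.244 / √0.753 = 0.244 / 0.8678 ≈ 0.281.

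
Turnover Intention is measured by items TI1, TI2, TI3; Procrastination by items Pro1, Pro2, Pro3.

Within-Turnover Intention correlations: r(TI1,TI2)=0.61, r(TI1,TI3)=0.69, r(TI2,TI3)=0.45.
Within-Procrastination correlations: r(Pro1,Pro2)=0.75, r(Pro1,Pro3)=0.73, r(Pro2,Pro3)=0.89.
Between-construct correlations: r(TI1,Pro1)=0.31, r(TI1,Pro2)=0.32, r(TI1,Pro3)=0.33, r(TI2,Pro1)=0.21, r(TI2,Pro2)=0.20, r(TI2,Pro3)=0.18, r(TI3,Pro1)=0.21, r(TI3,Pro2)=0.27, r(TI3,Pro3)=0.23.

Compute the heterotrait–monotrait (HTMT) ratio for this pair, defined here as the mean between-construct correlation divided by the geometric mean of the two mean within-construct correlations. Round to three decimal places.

0.370

Between-construct mean = 2.26/9 = 0.2511.
Mean within-TI = 1.75/3 = 0.5833; mean within-Pro = 2.37/3 = 0.7900.
Geometric mean = √(0.5833 × 0.7900) = 0.6788.
HTMT = 0.2511 / 0.6788 = 0.370.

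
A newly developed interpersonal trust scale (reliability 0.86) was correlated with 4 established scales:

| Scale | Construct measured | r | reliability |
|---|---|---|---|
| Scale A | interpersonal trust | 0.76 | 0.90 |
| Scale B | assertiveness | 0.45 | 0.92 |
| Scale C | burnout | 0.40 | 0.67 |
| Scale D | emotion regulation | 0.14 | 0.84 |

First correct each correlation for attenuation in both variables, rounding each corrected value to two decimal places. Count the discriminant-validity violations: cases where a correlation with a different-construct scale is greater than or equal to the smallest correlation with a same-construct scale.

Disattenuated r (r / √(r_scale · r_new)):
  Scale A (conv): 0.76 / √(0.90·0.86) = 0.86
  Scale B (disc): 0.45 / √(0.92·0.86) = 0.51
  Scale C (disc): 0.40 / √(0.67·0.86) = 0.53
  Scale D (disc): 0.14 / √(0.84·0.86) = 0.16
Smallest convergent = 0.86. Discriminant values: 0.51, 0.53, 0.16; count ≥ 0.86 → 0.

0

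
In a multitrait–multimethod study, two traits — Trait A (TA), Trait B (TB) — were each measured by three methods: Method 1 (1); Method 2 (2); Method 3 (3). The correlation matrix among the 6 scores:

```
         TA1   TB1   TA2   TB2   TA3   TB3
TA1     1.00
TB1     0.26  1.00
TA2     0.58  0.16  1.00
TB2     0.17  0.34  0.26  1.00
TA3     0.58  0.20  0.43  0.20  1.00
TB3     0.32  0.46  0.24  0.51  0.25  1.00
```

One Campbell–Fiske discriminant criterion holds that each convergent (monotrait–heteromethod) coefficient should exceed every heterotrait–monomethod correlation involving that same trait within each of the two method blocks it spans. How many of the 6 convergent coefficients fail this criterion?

0

Checking each validity diagonal entry against its comparison values:
TA (methods 1·2): 0.58 vs {0.26, 0.26} → pass.
TA (methods 1·3): 0.58 vs {0.26, 0.25} → pass.
TA (methods 2·3): 0.43 vs {0.26, 0.25} → pass.
TB (methods 1·2): 0.34 vs {0.26, 0.26} → pass.
TB (methods 1·3): 0.46 vs {0.26, 0.25} → pass.
TB (methods 2·3): 0.51 vs {0.26, 0.25} → pass.
0 of 6 fail.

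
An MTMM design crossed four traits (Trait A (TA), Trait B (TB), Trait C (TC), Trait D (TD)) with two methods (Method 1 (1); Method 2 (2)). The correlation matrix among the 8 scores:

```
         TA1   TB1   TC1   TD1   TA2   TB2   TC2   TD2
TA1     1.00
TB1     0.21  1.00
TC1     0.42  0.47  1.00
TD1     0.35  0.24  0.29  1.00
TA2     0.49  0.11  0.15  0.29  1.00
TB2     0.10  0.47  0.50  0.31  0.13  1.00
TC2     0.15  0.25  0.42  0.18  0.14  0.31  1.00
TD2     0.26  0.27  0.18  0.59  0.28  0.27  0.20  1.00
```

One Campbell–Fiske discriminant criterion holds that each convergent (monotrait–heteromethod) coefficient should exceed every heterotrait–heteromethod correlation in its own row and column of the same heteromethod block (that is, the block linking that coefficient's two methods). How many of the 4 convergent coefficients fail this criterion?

Checking each validity diagonal entry against its comparison values:
TA (methods 1·2): 0.49 vs {0.10, 0.11, 0.15, 0.15, 0.26, 0.29} → pass.
TB (methods 1·2): 0.47 vs {0.11, 0.10, 0.25, 0.50, 0.27, 0.31} → fail.
TC (methods 1·2): 0.42 vs {0.15, 0.15, 0.50, 0.25, 0.18, 0.18} → fail.
TD (methods 1·2): 0.59 vs {0.29, 0.26, 0.31, 0.27, 0.18, 0.18} → pass.
2 of 4 fail.

2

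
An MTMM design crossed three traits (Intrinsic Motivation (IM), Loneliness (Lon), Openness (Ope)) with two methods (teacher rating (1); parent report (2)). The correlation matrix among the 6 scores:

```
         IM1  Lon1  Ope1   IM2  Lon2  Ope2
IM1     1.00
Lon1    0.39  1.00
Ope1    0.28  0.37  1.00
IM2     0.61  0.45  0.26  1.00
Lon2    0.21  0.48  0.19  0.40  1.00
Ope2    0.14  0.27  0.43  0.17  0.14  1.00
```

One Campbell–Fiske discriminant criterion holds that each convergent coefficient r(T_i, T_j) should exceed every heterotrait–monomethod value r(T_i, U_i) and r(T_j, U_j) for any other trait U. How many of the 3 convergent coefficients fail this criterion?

0

Checking each validity diagonal entry against its comparison values:
IM (methods 1·2): 0.61 vs {0.39, 0.40, 0.28, 0.17} → pass.
Lon (methods 1·2): 0.48 vs {0.39, 0.40, 0.37, 0.14} → pass.
Ope (methods 1·2): 0.43 vs {0.28, 0.17, 0.37, 0.14} → pass.
0 of 3 fail.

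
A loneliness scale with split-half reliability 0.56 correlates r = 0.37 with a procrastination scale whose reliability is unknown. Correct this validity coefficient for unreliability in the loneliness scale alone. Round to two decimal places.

Single correction: r_c = r_obs / √r_xx = 0.37 / √0.56 = 0.37 / 0.7483 ≈ 0.49.

0.49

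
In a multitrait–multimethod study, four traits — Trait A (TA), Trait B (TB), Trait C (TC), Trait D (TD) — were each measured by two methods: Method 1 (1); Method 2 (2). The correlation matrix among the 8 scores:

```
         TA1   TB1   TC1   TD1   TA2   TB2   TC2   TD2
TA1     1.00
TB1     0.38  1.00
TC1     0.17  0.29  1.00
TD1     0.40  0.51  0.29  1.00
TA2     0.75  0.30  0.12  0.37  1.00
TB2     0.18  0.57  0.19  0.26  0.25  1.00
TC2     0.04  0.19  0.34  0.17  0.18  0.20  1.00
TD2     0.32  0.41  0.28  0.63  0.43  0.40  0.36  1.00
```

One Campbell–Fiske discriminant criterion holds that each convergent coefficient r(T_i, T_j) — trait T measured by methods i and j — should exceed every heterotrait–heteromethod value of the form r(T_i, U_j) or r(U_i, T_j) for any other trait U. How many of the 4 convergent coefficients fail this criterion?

0

Checking each validity diagonal entry against its comparison values:
TA (methods 1·2): 0.75 vs {0.18, 0.30, 0.04, 0.12, 0.32, 0.37} → pass.
TB (methods 1·2): 0.57 vs {0.30, 0.18, 0.19, 0.19, 0.41, 0.26} → pass.
TC (methods 1·2): 0.34 vs {0.12, 0.04, 0.19, 0.19, 0.28, 0.17} → pass.
TD (methods 1·2): 0.63 vs {0.37, 0.32, 0.26, 0.41, 0.17, 0.28} → pass.
0 of 4 fail.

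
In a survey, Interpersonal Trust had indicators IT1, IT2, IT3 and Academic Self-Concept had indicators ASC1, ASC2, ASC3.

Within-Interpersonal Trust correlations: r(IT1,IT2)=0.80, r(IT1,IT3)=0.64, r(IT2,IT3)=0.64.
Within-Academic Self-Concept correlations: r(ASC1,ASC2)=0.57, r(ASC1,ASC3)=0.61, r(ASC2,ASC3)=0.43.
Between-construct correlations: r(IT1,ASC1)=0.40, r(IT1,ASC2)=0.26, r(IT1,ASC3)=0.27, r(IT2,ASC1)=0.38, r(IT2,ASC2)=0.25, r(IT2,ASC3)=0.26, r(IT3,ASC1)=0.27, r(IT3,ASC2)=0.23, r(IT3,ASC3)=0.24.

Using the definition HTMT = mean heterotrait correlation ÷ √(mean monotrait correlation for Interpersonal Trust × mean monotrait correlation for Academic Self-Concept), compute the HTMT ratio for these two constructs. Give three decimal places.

Mean heterotrait r = 2.56/9 = 0.2844.
Mean within-IT = 2.08/3 = 0.6933; mean within-ASC = 1.61/3 = 0.5367.
Geometric mean = √(0.6933 × 0.5367) = 0.6100.
HTMT = 0.2844 / 0.6100 = 0.466.

0.466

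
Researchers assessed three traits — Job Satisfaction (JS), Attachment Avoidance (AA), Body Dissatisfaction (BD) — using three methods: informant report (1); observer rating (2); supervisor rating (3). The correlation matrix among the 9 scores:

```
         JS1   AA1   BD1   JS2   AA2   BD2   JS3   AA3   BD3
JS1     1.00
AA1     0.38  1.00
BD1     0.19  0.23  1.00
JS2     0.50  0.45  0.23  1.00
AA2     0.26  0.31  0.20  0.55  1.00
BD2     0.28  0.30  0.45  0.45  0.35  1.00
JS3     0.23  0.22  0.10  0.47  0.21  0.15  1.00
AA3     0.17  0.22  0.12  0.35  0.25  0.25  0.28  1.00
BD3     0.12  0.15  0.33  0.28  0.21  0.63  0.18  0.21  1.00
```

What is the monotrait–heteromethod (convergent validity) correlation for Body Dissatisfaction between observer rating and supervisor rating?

Same trait (BD), different methods: r(BD2, BD3) = 0.63.

0.63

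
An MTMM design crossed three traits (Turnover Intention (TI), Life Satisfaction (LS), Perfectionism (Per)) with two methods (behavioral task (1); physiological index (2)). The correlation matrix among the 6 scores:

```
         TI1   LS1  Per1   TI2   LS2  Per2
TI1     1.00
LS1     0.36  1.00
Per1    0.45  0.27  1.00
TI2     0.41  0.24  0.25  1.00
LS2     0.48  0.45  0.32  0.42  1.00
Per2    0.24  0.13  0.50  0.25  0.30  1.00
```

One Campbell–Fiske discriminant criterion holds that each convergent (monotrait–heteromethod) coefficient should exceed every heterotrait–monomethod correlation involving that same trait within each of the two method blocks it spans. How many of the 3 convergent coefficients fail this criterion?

Convergent coefficients and their comparison sets:
TI (methods 1·2): 0.41 vs {0.36, 0.42, 0.45, 0.25} → fail.
LS (methods 1·2): 0.45 vs {0.36, 0.42, 0.27, 0.30} → pass.
Per (methods 1·2): 0.50 vs {0.45, 0.25, 0.27, 0.30} → pass.
1 of 3 fail.

1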